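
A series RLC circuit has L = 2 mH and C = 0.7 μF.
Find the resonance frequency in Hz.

Step 1 — Resonance condition Im(Z)=0 gives ω₀ = 1/√(LC).
Step 2 — ω₀ = 1/√(0.002·7e-07) = 2.673e+04 rad/s.
Step 3 — f₀ = ω₀/(2π) = 4254 Hz.

f₀ = 4254 Hz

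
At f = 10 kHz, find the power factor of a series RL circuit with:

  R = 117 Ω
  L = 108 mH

Step 1 — Angular frequency: ω = 2π·f = 2π·1e+04 = 6.283e+04 rad/s.
Step 2 — Component impedances:
  R: Z = R = 117 Ω
  L: Z = jωL = j·6.283e+04·0.108 = 0 + j6786 Ω
Step 3 — Series combination: Z_total = R + L = 117 + j6786 Ω = 6787∠89.0° Ω.
Step 4 — Power factor: PF = cos(φ) = Re(Z)/|Z| = 117/6787 = 0.01724.
Step 5 — Type: Im(Z) = 6786 ⇒ lagging (phase φ = 89.0°).

PF = 0.01724 (lagging, φ = 89.0°)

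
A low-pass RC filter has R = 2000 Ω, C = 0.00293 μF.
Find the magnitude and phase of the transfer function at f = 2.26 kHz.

Step 1 — Angular frequency: ω = 2π·2260 = 1.42e+04 rad/s.
Step 2 — Transfer function: H(jω) = 1/(1 + jωRC).
Step 3 — Denominator: 1 + jωRC = 1 + j·1.42e+04·2000·2.93e-09 = 1 + j0.08321.
Step 4 — H = 0.9931 - j0.08264.
Step 5 — Magnitude: |H| = 0.9966 (-0.0 dB); phase: φ = -4.8°.

|H| = 0.9966 (-0.0 dB), φ = -4.8°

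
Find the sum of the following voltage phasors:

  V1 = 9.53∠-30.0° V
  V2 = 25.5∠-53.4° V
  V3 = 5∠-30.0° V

Step 1 — Convert each phasor to rectangular form:
  V1 = 9.53·(cos(-30.0°) + j·sin(-30.0°)) = 8.253 - j4.765 V
  V2 = 25.5·(cos(-53.4°) + j·sin(-53.4°)) = 15.2 - j20.47 V
  V3 = 5·(cos(-30.0°) + j·sin(-30.0°)) = 4.33 - j2.5 V
Step 2 — Sum components: V_total = 27.79 - j27.74 V.
Step 3 — Convert to polar: |V_total| = 39.26 V, ∠V_total = -44.9°.

V_total = 39.26∠-44.9° V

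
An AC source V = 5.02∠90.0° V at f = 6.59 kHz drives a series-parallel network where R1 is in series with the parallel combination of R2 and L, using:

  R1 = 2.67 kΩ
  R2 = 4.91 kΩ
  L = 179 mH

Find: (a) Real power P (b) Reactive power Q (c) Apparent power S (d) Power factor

Step 1 — Angular frequency: ω = 2π·f = 2π·6590 = 4.141e+04 rad/s.
Step 2 — Component impedances:
  R1: Z = R = 2670 Ω
  R2: Z = R = 4910 Ω
  L: Z = jωL = j·4.141e+04·0.179 = 0 + j7412 Ω
Step 3 — Parallel branch: R2 || L = 1/(1/R2 + 1/L) = 3412 + j2261 Ω.
Step 4 — Series with R1: Z_total = R1 + (R2 || L) = 6082 + j2261 Ω = 6489∠20.4° Ω.
Step 5 — Source phasor: V = 5.02∠90.0° V = 0 + j5.02 V.
Step 6 — Current: I = V / Z = 0.0002695 + j0.0007252 A = 0.0007736∠69.6° A.
Step 7 — Complex power: S = V·I* = 0.00364 + j0.001353 VA.
Step 8 — Real power: P = Re(S) = 0.00364 W.
Step 9 — Reactive power: Q = Im(S) = 0.001353 VAR.
Step 10 — Apparent power: |S| = 0.003884 VA.
Step 11 — Power factor: PF = P/|S| = 0.9374 (lagging).

(a) P = 0.00364 W  (b) Q = 0.001353 VAR  (c) S = 0.003884 VA  (d) PF = 0.9374 (lagging)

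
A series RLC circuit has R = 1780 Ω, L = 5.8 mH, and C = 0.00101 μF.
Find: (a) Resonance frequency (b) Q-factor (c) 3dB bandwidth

Step 1 — Resonance condition Im(Z)=0 gives ω₀ = 1/√(LC).
Step 2 — ω₀ = 1/√(0.0058·1.01e-09) = 4.132e+05 rad/s.
Step 3 — f₀ = ω₀/(2π) = 6.576e+04 Hz.
Step 4 — Series Q: Q = ω₀L/R = 4.132e+05·0.0058/1780 = 1.346.
Step 5 — 3dB bandwidth: Δω = ω₀/Q = 3.069e+05 rad/s; BW = Δω/(2π) = 4.884e+04 Hz.

(a) f₀ = 6.576e+04 Hz  (b) Q = 1.346  (c) BW = 4.884e+04 Hz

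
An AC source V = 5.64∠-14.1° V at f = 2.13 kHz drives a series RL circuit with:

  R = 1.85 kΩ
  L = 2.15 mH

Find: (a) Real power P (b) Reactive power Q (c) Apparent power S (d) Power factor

Step 1 — Angular frequency: ω = 2π·f = 2π·2130 = 1.338e+04 rad/s.
Step 2 — Component impedances:
  R: Z = R = 1850 Ω
  L: Z = jωL = j·1.338e+04·0.00215 = 0 + j28.77 Ω
Step 3 — Series combination: Z_total = R + L = 1850 + j28.77 Ω = 1850∠0.9° Ω.
Step 4 — Source phasor: V = 5.64∠-14.1° V = 5.47 - j1.374 V.
Step 5 — Current: I = V / Z = 0.002945 - j0.0007885 A = 0.003048∠-15.0° A.
Step 6 — Complex power: S = V·I* = 0.01719 + j0.0002674 VA.
Step 7 — Real power: P = Re(S) = 0.01719 W.
Step 8 — Reactive power: Q = Im(S) = 0.0002674 VAR.
Step 9 — Apparent power: |S| = 0.01719 VA.
Step 10 — Power factor: PF = P/|S| = 0.9999 (lagging).

(a) P = 0.01719 W  (b) Q = 0.0002674 VAR  (c) S = 0.01719 VA  (d) PF = 0.9999 (lagging)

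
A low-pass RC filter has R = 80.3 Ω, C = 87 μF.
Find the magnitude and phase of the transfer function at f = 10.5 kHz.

Step 1 — Angular frequency: ω = 2π·1.05e+04 = 6.597e+04 rad/s.
Step 2 — Transfer function: H(jω) = 1/(1 + jωRC).
Step 3 — Denominator: 1 + jωRC = 1 + j·6.597e+04·80.3·8.7e-05 = 1 + j460.9.
Step 4 — H = 4.707e-06 - j0.00217.
Step 5 — Magnitude: |H| = 0.00217 (-53.3 dB); phase: φ = -89.9°.

|H| = 0.00217 (-53.3 dB), φ = -89.9°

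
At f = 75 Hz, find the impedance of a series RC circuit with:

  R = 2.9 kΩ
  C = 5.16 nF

Step 1 — Angular frequency: ω = 2π·f = 2π·75 = 471.2 rad/s.
Step 2 — Component impedances:
  R: Z = R = 2900 Ω
  C: Z = 1/(jωC) = -j/(ω·C) = 0 - j4.113e+05 Ω
Step 3 — Series combination: Z_total = R + C = 2900 - j4.113e+05 Ω = 4.113e+05∠-89.6° Ω.

Z = 2900 - j4.113e+05 Ω = 4.113e+05∠-89.6° Ω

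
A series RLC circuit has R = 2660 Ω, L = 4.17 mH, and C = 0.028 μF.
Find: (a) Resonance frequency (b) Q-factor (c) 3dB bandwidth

Step 1 — Resonance: ω₀ = 1/√(LC) = 1/√(0.00417·2.8e-08) = 9.254e+04 rad/s.
Step 2 — f₀ = ω₀/(2π) = 1.473e+04 Hz.
Step 3 — Series Q: Q = ω₀L/R = 9.254e+04·0.00417/2660 = 0.1451.
Step 4 — Bandwidth: Δω = ω₀/Q = 6.379e+05 rad/s; BW = Δω/(2π) = 1.015e+05 Hz.

(a) f₀ = 1.473e+04 Hz  (b) Q = 0.1451  (c) BW = 1.015e+05 Hz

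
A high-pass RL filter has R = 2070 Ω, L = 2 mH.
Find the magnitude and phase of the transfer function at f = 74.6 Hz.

Step 1 — Angular frequency: ω = 2π·74.6 = 468.7 rad/s.
Step 2 — Transfer function: H(jω) = jωL/(R + jωL).
Step 3 — Numerator jωL = j·0.9375; denominator R + jωL = 2070 + j0.9375.
Step 4 — H = 2.051e-07 + j0.0004529.
Step 5 — Magnitude: |H| = 0.0004529 (-66.9 dB); phase: φ = 90.0°.

|H| = 0.0004529 (-66.9 dB), φ = 90.0°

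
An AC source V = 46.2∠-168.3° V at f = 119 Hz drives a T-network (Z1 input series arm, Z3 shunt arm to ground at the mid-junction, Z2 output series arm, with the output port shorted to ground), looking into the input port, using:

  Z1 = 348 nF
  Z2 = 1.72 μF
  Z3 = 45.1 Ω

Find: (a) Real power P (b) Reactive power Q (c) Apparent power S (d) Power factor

Step 1 — Angular frequency: ω = 2π·f = 2π·119 = 747.7 rad/s.
Step 2 — Component impedances:
  Z1: Z = 1/(jωC) = -j/(ω·C) = 0 - j3843 Ω
  Z2: Z = 1/(jωC) = -j/(ω·C) = 0 - j777.6 Ω
  Z3: Z = R = 45.1 Ω
Step 3 — With the output port shorted to ground, the output series arm Z2 runs from the junction to ground; the shunt arm Z3 also runs from the junction to ground. They appear in parallel: Z3 || Z2 = 44.95 - j2.607 Ω.
Step 4 — Series with input arm Z1: Z_in = Z1 + (Z3 || Z2) = 44.95 - j3846 Ω = 3846∠-89.3° Ω.
Step 5 — Source phasor: V = 46.2∠-168.3° V = -45.24 - j9.369 V.
Step 6 — Current: I = V / Z = 0.002298 - j0.01179 A = 0.01201∠-79.0° A.
Step 7 — Complex power: S = V·I* = 0.006486 - j0.5549 VA.
Step 8 — Real power: P = Re(S) = 0.006486 W.
Step 9 — Reactive power: Q = Im(S) = -0.5549 VAR.
Step 10 — Apparent power: |S| = 0.555 VA.
Step 11 — Power factor: PF = P/|S| = 0.01169 (leading).

(a) P = 0.006486 W  (b) Q = -0.5549 VAR  (c) S = 0.555 VA  (d) PF = 0.01169 (leading)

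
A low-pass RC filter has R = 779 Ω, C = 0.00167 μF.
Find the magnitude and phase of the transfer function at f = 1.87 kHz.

Step 1 — Angular frequency: ω = 2π·1870 = 1.175e+04 rad/s.
Step 2 — Transfer function: H(jω) = 1/(1 + jωRC).
Step 3 — Denominator: 1 + jωRC = 1 + j·1.175e+04·779·1.67e-09 = 1 + j0.01529.
Step 4 — H = 0.9998 - j0.01528.
Step 5 — Magnitude: |H| = 0.9999 (-0.0 dB); phase: φ = -0.9°.

|H| = 0.9999 (-0.0 dB), φ = -0.9°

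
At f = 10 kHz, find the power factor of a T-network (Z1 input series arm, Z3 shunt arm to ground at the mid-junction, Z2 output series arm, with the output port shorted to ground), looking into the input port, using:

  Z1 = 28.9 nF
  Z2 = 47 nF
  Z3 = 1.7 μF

Step 1 — Angular frequency: ω = 2π·f = 2π·1e+04 = 6.283e+04 rad/s.
Step 2 — Component impedances:
  Z1: Z = 1/(jωC) = -j/(ω·C) = 0 - j550.7 Ω
  Z2: Z = 1/(jωC) = -j/(ω·C) = 0 - j338.6 Ω
  Z3: Z = 1/(jωC) = -j/(ω·C) = 0 - j9.362 Ω
Step 3 — With the output port shorted to ground, the output series arm Z2 runs from the junction to ground; the shunt arm Z3 also runs from the junction to ground. They appear in parallel: Z3 || Z2 = 0 - j9.11 Ω.
Step 4 — Series with input arm Z1: Z_in = Z1 + (Z3 || Z2) = 0 - j559.8 Ω = 559.8∠-90.0° Ω.
Step 5 — Power factor: PF = cos(φ) = Re(Z)/|Z| = 0/559.8 = 0.
Step 6 — Type: Im(Z) = -559.8 ⇒ leading (phase φ = -90.0°).

PF = 0 (leading, φ = -90.0°)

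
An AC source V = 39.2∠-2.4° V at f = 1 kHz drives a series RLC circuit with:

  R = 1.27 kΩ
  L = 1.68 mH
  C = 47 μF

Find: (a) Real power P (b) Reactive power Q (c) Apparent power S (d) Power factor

Step 1 — Angular frequency: ω = 2π·f = 2π·1000 = 6283 rad/s.
Step 2 — Component impedances:
  R: Z = R = 1270 Ω
  L: Z = jωL = j·6283·0.00168 = 0 + j10.56 Ω
  C: Z = 1/(jωC) = -j/(ω·C) = 0 - j3.386 Ω
Step 3 — Series combination: Z_total = R + L + C = 1270 + j7.169 Ω = 1270∠0.3° Ω.
Step 4 — Source phasor: V = 39.2∠-2.4° V = 39.17 - j1.642 V.
Step 5 — Current: I = V / Z = 0.03083 - j0.001467 A = 0.03087∠-2.7° A.
Step 6 — Complex power: S = V·I* = 1.21 + j0.00683 VA.
Step 7 — Real power: P = Re(S) = 1.21 W.
Step 8 — Reactive power: Q = Im(S) = 0.00683 VAR.
Step 9 — Apparent power: |S| = 1.21 VA.
Step 10 — Power factor: PF = P/|S| = 1 (lagging).

(a) P = 1.21 W  (b) Q = 0.00683 VAR  (c) S = 1.21 VA  (d) PF = 1 (lagging)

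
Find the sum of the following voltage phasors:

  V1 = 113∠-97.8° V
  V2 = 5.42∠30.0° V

Step 1 — Convert each phasor to rectangular form:
  V1 = 113·(cos(-97.8°) + j·sin(-97.8°)) = -15.34 - j112 V
  V2 = 5.42·(cos(30.0°) + j·sin(30.0°)) = 4.694 + j2.71 V
Step 2 — Sum components: V_total = -10.64 - j109.2 V.
Step 3 — Convert to polar: |V_total| = 109.8 V, ∠V_total = -95.6°.

V_total = 109.8∠-95.6° V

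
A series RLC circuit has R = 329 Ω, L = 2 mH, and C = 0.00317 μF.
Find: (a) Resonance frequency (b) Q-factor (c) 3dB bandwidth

Step 1 — Resonance: ω₀ = 1/√(LC) = 1/√(0.002·3.17e-09) = 3.972e+05 rad/s.
Step 2 — f₀ = ω₀/(2π) = 6.321e+04 Hz.
Step 3 — Series Q: Q = ω₀L/R = 3.972e+05·0.002/329 = 2.414.
Step 4 — Bandwidth: Δω = ω₀/Q = 1.645e+05 rad/s; BW = Δω/(2π) = 2.618e+04 Hz.

(a) f₀ = 6.321e+04 Hz  (b) Q = 2.414  (c) BW = 2.618e+04 Hz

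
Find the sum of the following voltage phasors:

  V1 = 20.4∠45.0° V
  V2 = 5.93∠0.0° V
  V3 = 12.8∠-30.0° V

Step 1 — Convert each phasor to rectangular form:
  V1 = 20.4·(cos(45.0°) + j·sin(45.0°)) = 14.42 + j14.42 V
  V2 = 5.93·(cos(0.0°) + j·sin(0.0°)) = 5.93 V
  V3 = 12.8·(cos(-30.0°) + j·sin(-30.0°)) = 11.09 - j6.4 V
Step 2 — Sum components: V_total = 31.44 + j8.025 V.
Step 3 — Convert to polar: |V_total| = 32.45 V, ∠V_total = 14.3°.

V_total = 32.45∠14.3° V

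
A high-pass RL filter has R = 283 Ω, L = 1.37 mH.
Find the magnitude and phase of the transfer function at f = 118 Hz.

Step 1 — Angular frequency: ω = 2π·118 = 741.4 rad/s.
Step 2 — Transfer function: H(jω) = jωL/(R + jωL).
Step 3 — Numerator jωL = j·1.016; denominator R + jωL = 283 + j1.016.
Step 4 — H = 1.288e-05 + j0.003589.
Step 5 — Magnitude: |H| = 0.003589 (-48.9 dB); phase: φ = 89.8°.

|H| = 0.003589 (-48.9 dB), φ = 89.8°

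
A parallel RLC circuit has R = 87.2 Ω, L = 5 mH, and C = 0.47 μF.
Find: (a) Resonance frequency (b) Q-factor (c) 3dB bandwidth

Step 1 — Resonance: ω₀ = 1/√(LC) = 1/√(0.005·4.7e-07) = 2.063e+04 rad/s.
Step 2 — f₀ = ω₀/(2π) = 3283 Hz.
Step 3 — Parallel Q: Q = R/(ω₀L) = 87.2/(2.063e+04·0.005) = 0.8454.
Step 4 — Bandwidth: Δω = ω₀/Q = 2.44e+04 rad/s; BW = Δω/(2π) = 3883 Hz.

(a) f₀ = 3283 Hz  (b) Q = 0.8454  (c) BW = 3883 Hz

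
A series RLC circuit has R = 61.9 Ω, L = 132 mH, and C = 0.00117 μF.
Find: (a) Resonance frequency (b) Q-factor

Step 1 — Resonance condition Im(Z)=0 gives ω₀ = 1/√(LC).
Step 2 — ω₀ = 1/√(0.132·1.17e-09) = 8.047e+04 rad/s.
Step 3 — f₀ = ω₀/(2π) = 1.281e+04 Hz.
Step 4 — Series Q: Q = ω₀L/R = 8.047e+04·0.132/61.9 = 171.6.

(a) f₀ = 1.281e+04 Hz  (b) Q = 171.6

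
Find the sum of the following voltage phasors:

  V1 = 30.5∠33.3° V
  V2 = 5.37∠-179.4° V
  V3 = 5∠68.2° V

Step 1 — Convert each phasor to rectangular form:
  V1 = 30.5·(cos(33.3°) + j·sin(33.3°)) = 25.49 + j16.75 V
  V2 = 5.37·(cos(-179.4°) + j·sin(-179.4°)) = -5.37 - j0.05623 V
  V3 = 5·(cos(68.2°) + j·sin(68.2°)) = 1.857 + j4.642 V
Step 2 — Sum components: V_total = 21.98 + j21.33 V.
Step 3 — Convert to polar: |V_total| = 30.63 V, ∠V_total = 44.1°.

V_total = 30.63∠44.1° V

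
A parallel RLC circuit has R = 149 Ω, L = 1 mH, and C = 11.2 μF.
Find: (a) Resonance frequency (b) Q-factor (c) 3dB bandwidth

Step 1 — Resonance: ω₀ = 1/√(LC) = 1/√(0.001·1.12e-05) = 9449 rad/s.
Step 2 — f₀ = ω₀/(2π) = 1504 Hz.
Step 3 — Parallel Q: Q = R/(ω₀L) = 149/(9449·0.001) = 15.77.
Step 4 — Bandwidth: Δω = ω₀/Q = 599.2 rad/s; BW = Δω/(2π) = 95.37 Hz.

(a) f₀ = 1504 Hz  (b) Q = 15.77  (c) BW = 95.37 Hz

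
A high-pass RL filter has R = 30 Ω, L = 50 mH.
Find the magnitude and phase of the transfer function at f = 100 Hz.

Step 1 — Angular frequency: ω = 2π·100 = 628.3 rad/s.
Step 2 — Transfer function: H(jω) = jωL/(R + jωL).
Step 3 — Numerator jωL = j·31.42; denominator R + jωL = 30 + j31.42.
Step 4 — H = 0.523 + j0.4995.
Step 5 — Magnitude: |H| = 0.7232 (-2.8 dB); phase: φ = 43.7°.

|H| = 0.7232 (-2.8 dB), φ = 43.7°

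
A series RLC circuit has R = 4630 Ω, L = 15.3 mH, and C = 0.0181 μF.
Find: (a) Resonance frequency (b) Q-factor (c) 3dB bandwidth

Step 1 — Resonance condition Im(Z)=0 gives ω₀ = 1/√(LC).
Step 2 — ω₀ = 1/√(0.0153·1.81e-08) = 6.009e+04 rad/s.
Step 3 — f₀ = ω₀/(2π) = 9564 Hz.
Step 4 — Series Q: Q = ω₀L/R = 6.009e+04·0.0153/4630 = 0.1986.
Step 5 — 3dB bandwidth: Δω = ω₀/Q = 3.026e+05 rad/s; BW = Δω/(2π) = 4.816e+04 Hz.

(a) f₀ = 9564 Hz  (b) Q = 0.1986  (c) BW = 4.816e+04 Hz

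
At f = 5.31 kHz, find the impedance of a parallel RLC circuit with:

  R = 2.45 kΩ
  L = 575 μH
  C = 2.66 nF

Step 1 — Angular frequency: ω = 2π·f = 2π·5310 = 3.336e+04 rad/s.
Step 2 — Component impedances:
  R: Z = R = 2450 Ω
  L: Z = jωL = j·3.336e+04·0.000575 = 0 + j19.18 Ω
  C: Z = 1/(jωC) = -j/(ω·C) = 0 - j1.127e+04 Ω
Step 3 — Parallel combination: 1/Z_total = 1/R + 1/L + 1/C; Z_total = 0.1507 + j19.22 Ω = 19.22∠89.6° Ω.

Z = 0.1507 + j19.22 Ω = 19.22∠89.6° Ω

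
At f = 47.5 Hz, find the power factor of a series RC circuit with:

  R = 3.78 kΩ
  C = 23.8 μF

Step 1 — Angular frequency: ω = 2π·f = 2π·47.5 = 298.5 rad/s.
Step 2 — Component impedances:
  R: Z = R = 3780 Ω
  C: Z = 1/(jωC) = -j/(ω·C) = 0 - j140.8 Ω
Step 3 — Series combination: Z_total = R + C = 3780 - j140.8 Ω = 3783∠-2.1° Ω.
Step 4 — Power factor: PF = cos(φ) = Re(Z)/|Z| = 3780/3782.6 = 0.9993.
Step 5 — Type: Im(Z) = -140.8 ⇒ leading (phase φ = -2.1°).

PF = 0.9993 (leading, φ = -2.1°)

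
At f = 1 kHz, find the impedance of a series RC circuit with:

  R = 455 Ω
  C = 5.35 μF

Step 1 — Angular frequency: ω = 2π·f = 2π·1000 = 6283 rad/s.
Step 2 — Component impedances:
  R: Z = R = 455 Ω
  C: Z = 1/(jωC) = -j/(ω·C) = 0 - j29.75 Ω
Step 3 — Series combination: Z_total = R + C = 455 - j29.75 Ω = 456∠-3.7° Ω.

Z = 455 - j29.75 Ω = 456∠-3.7° Ω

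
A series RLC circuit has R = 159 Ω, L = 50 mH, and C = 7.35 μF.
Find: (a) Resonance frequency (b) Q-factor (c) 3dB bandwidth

Step 1 — Resonance condition Im(Z)=0 gives ω₀ = 1/√(LC).
Step 2 — ω₀ = 1/√(0.05·7.35e-06) = 1650 rad/s.
Step 3 — f₀ = ω₀/(2π) = 262.5 Hz.
Step 4 — Series Q: Q = ω₀L/R = 1650·0.05/159 = 0.5187.
Step 5 — 3dB bandwidth: Δω = ω₀/Q = 3180 rad/s; BW = Δω/(2π) = 506.1 Hz.

(a) f₀ = 262.5 Hz  (b) Q = 0.5187  (c) BW = 506.1 Hz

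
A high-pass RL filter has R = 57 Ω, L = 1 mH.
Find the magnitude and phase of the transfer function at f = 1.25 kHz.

Step 1 — Angular frequency: ω = 2π·1250 = 7854 rad/s.
Step 2 — Transfer function: H(jω) = jωL/(R + jωL).
Step 3 — Numerator jωL = j·7.854; denominator R + jωL = 57 + j7.854.
Step 4 — H = 0.01863 + j0.1352.
Step 5 — Magnitude: |H| = 0.1365 (-17.3 dB); phase: φ = 82.2°.

|H| = 0.1365 (-17.3 dB), φ = 82.2°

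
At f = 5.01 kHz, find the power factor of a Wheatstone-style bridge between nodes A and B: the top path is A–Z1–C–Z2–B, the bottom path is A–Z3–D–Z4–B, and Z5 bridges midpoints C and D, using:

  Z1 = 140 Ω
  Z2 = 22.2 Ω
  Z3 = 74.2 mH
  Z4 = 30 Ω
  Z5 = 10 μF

Step 1 — Angular frequency: ω = 2π·f = 2π·5010 = 3.148e+04 rad/s.
Step 2 — Component impedances:
  Z1: Z = R = 140 Ω
  Z2: Z = R = 22.2 Ω
  Z3: Z = jωL = j·3.148e+04·0.0742 = 0 + j2336 Ω
  Z4: Z = R = 30 Ω
  Z5: Z = 1/(jωC) = -j/(ω·C) = 0 - j3.177 Ω
Step 3 — Bridge requires nodal analysis (the Z5 bridge couples midpoints C and D, so the two paths cannot be reduced to a simple series/parallel combination). Setting node B to ground and injecting 1 A at node A, the 3-node admittance system at A, C, D solves to V_A = Z_AB = 152.5 + j7.819 Ω = 152.7∠2.9° Ω.
Step 4 — Power factor: PF = cos(φ) = Re(Z)/|Z| = 152.5/152.7 = 0.9987.
Step 5 — Type: Im(Z) = 7.819 ⇒ lagging (phase φ = 2.9°).

PF = 0.9987 (lagging, φ = 2.9°)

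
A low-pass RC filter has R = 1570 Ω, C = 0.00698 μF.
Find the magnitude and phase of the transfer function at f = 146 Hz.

Step 1 — Angular frequency: ω = 2π·146 = 917.3 rad/s.
Step 2 — Transfer function: H(jω) = 1/(1 + jωRC).
Step 3 — Denominator: 1 + jωRC = 1 + j·917.3·1570·6.98e-09 = 1 + j0.01005.
Step 4 — H = 0.9999 - j0.01005.
Step 5 — Magnitude: |H| = 0.9999 (-0.0 dB); phase: φ = -0.6°.

|H| = 0.9999 (-0.0 dB), φ = -0.6°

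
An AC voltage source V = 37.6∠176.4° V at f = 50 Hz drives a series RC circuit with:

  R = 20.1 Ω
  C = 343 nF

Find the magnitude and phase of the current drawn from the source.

Step 1 — Angular frequency: ω = 2π·f = 2π·50 = 314.2 rad/s.
Step 2 — Component impedances:
  R: Z = R = 20.1 Ω
  C: Z = 1/(jωC) = -j/(ω·C) = 0 - j9280 Ω
Step 3 — Series combination: Z_total = R + C = 20.1 - j9280 Ω = 9280∠-89.9° Ω.
Step 4 — Source phasor: V = 37.6∠176.4° V = -37.53 + j2.361 V.
Step 5 — Ohm's law: I = V / Z_total = (-37.53 + j2.361) / (20.1 - j9280) = -0.0002632 - j0.004043 A.
Step 6 — Convert to polar: |I| = 0.004052 A, ∠I = -93.7°.

I = 0.004052∠-93.7° A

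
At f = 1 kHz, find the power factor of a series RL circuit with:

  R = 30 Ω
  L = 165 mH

Step 1 — Angular frequency: ω = 2π·f = 2π·1000 = 6283 rad/s.
Step 2 — Component impedances:
  R: Z = R = 30 Ω
  L: Z = jωL = j·6283·0.165 = 0 + j1037 Ω
Step 3 — Series combination: Z_total = R + L = 30 + j1037 Ω = 1037∠88.3° Ω.
Step 4 — Power factor: PF = cos(φ) = Re(Z)/|Z| = 30/1037 = 0.02893.
Step 5 — Type: Im(Z) = 1037 ⇒ lagging (phase φ = 88.3°).

PF = 0.02893 (lagging, φ = 88.3°)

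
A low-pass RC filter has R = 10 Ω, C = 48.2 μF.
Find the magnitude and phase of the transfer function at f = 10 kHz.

Step 1 — Angular frequency: ω = 2π·1e+04 = 6.283e+04 rad/s.
Step 2 — Transfer function: H(jω) = 1/(1 + jωRC).
Step 3 — Denominator: 1 + jωRC = 1 + j·6.283e+04·10·4.82e-05 = 1 + j30.28.
Step 4 — H = 0.001089 - j0.03298.
Step 5 — Magnitude: |H| = 0.033 (-29.6 dB); phase: φ = -88.1°.

|H| = 0.033 (-29.6 dB), φ = -88.1°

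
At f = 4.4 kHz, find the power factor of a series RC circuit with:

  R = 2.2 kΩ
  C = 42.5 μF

Step 1 — Angular frequency: ω = 2π·f = 2π·4400 = 2.765e+04 rad/s.
Step 2 — Component impedances:
  R: Z = R = 2200 Ω
  C: Z = 1/(jωC) = -j/(ω·C) = 0 - j0.8511 Ω
Step 3 — Series combination: Z_total = R + C = 2200 - j0.8511 Ω = 2200∠-0.0° Ω.
Step 4 — Power factor: PF = cos(φ) = Re(Z)/|Z| = 2200/2200 = 1.
Step 5 — Type: Im(Z) = -0.8511 ⇒ leading (phase φ = -0.0°).

PF = 1 (leading, φ = -0.0°)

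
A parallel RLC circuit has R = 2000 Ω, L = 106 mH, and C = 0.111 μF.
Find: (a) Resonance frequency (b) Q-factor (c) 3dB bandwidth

Step 1 — Resonance: ω₀ = 1/√(LC) = 1/√(0.106·1.11e-07) = 9219 rad/s.
Step 2 — f₀ = ω₀/(2π) = 1467 Hz.
Step 3 — Parallel Q: Q = R/(ω₀L) = 2000/(9219·0.106) = 2.047.
Step 4 — Bandwidth: Δω = ω₀/Q = 4505 rad/s; BW = Δω/(2π) = 716.9 Hz.

(a) f₀ = 1467 Hz  (b) Q = 2.047  (c) BW = 716.9 Hz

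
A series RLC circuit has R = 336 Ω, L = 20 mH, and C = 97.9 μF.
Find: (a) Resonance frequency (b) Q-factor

Step 1 — Resonance condition Im(Z)=0 gives ω₀ = 1/√(LC).
Step 2 — ω₀ = 1/√(0.02·9.79e-05) = 714.7 rad/s.
Step 3 — f₀ = ω₀/(2π) = 113.7 Hz.
Step 4 — Series Q: Q = ω₀L/R = 714.7·0.02/336 = 0.04254.

(a) f₀ = 113.7 Hz  (b) Q = 0.04254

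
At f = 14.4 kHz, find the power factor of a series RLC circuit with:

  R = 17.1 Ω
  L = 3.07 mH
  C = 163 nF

Step 1 — Angular frequency: ω = 2π·f = 2π·1.44e+04 = 9.048e+04 rad/s.
Step 2 — Component impedances:
  R: Z = R = 17.1 Ω
  L: Z = jωL = j·9.048e+04·0.00307 = 0 + j277.8 Ω
  C: Z = 1/(jωC) = -j/(ω·C) = 0 - j67.81 Ω
Step 3 — Series combination: Z_total = R + L + C = 17.1 + j210 Ω = 210.7∠85.3° Ω.
Step 4 — Power factor: PF = cos(φ) = Re(Z)/|Z| = 17.1/210.65595 = 0.08118.
Step 5 — Type: Im(Z) = 210 ⇒ lagging (phase φ = 85.3°).

PF = 0.08118 (lagging, φ = 85.3°)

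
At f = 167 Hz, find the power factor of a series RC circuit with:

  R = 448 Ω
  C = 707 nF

Step 1 — Angular frequency: ω = 2π·f = 2π·167 = 1049 rad/s.
Step 2 — Component impedances:
  R: Z = R = 448 Ω
  C: Z = 1/(jωC) = -j/(ω·C) = 0 - j1348 Ω
Step 3 — Series combination: Z_total = R + C = 448 - j1348 Ω = 1420∠-71.6° Ω.
Step 4 — Power factor: PF = cos(φ) = Re(Z)/|Z| = 448/1420.5 = 0.3154.
Step 5 — Type: Im(Z) = -1348 ⇒ leading (phase φ = -71.6°).

PF = 0.3154 (leading, φ = -71.6°)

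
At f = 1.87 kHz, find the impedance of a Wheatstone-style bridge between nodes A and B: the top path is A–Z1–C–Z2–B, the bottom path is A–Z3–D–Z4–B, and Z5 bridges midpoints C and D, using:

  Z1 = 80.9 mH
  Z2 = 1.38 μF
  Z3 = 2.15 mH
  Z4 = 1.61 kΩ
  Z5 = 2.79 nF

Step 1 — Angular frequency: ω = 2π·f = 2π·1870 = 1.175e+04 rad/s.
Step 2 — Component impedances:
  Z1: Z = jωL = j·1.175e+04·0.0809 = 0 + j950.5 Ω
  Z2: Z = 1/(jωC) = -j/(ω·C) = 0 - j61.67 Ω
  Z3: Z = jωL = j·1.175e+04·0.00215 = 0 + j25.26 Ω
  Z4: Z = R = 1610 Ω
  Z5: Z = 1/(jωC) = -j/(ω·C) = 0 - j3.051e+04 Ω
Step 3 — Bridge requires nodal analysis (the Z5 bridge couples midpoints C and D, so the two paths cannot be reduced to a simple series/parallel combination). Setting node B to ground and injecting 1 A at node A, the 3-node admittance system at A, C, D solves to V_A = Z_AB = 390.9 + j689.7 Ω = 792.8∠60.5° Ω.

Z = 390.9 + j689.7 Ω = 792.8∠60.5° Ω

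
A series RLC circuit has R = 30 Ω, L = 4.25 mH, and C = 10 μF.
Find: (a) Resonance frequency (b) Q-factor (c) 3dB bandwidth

Step 1 — Resonance: ω₀ = 1/√(LC) = 1/√(0.00425·1e-05) = 4851 rad/s.
Step 2 — f₀ = ω₀/(2π) = 772 Hz.
Step 3 — Series Q: Q = ω₀L/R = 4851·0.00425/30 = 0.6872.
Step 4 — Bandwidth: Δω = ω₀/Q = 7059 rad/s; BW = Δω/(2π) = 1123 Hz.

(a) f₀ = 772 Hz  (b) Q = 0.6872  (c) BW = 1123 Hz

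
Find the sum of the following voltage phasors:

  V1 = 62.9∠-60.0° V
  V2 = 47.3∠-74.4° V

Step 1 — Convert each phasor to rectangular form:
  V1 = 62.9·(cos(-60.0°) + j·sin(-60.0°)) = 31.45 - j54.47 V
  V2 = 47.3·(cos(-74.4°) + j·sin(-74.4°)) = 12.72 - j45.56 V
Step 2 — Sum components: V_total = 44.17 - j100 V.
Step 3 — Convert to polar: |V_total| = 109.3 V, ∠V_total = -66.2°.

V_total = 109.3∠-66.2° V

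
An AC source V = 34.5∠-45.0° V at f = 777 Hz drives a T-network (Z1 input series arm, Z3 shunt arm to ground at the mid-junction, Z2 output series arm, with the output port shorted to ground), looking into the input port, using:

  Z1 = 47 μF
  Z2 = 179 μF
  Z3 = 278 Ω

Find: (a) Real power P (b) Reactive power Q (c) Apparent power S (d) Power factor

Step 1 — Angular frequency: ω = 2π·f = 2π·777 = 4882 rad/s.
Step 2 — Component impedances:
  Z1: Z = 1/(jωC) = -j/(ω·C) = 0 - j4.358 Ω
  Z2: Z = 1/(jωC) = -j/(ω·C) = 0 - j1.144 Ω
  Z3: Z = R = 278 Ω
Step 3 — With the output port shorted to ground, the output series arm Z2 runs from the junction to ground; the shunt arm Z3 also runs from the junction to ground. They appear in parallel: Z3 || Z2 = 0.00471 - j1.144 Ω.
Step 4 — Series with input arm Z1: Z_in = Z1 + (Z3 || Z2) = 0.00471 - j5.502 Ω = 5.502∠-90.0° Ω.
Step 5 — Source phasor: V = 34.5∠-45.0° V = 24.4 - j24.4 V.
Step 6 — Current: I = V / Z = 4.437 + j4.43 A = 6.27∠45.0° A.
Step 7 — Complex power: S = V·I* = 0.1852 - j216.3 VA.
Step 8 — Real power: P = Re(S) = 0.1852 W.
Step 9 — Reactive power: Q = Im(S) = -216.3 VAR.
Step 10 — Apparent power: |S| = 216.3 VA.
Step 11 — Power factor: PF = P/|S| = 0.000856 (leading).

(a) P = 0.1852 W  (b) Q = -216.3 VAR  (c) S = 216.3 VA  (d) PF = 0.000856 (leading)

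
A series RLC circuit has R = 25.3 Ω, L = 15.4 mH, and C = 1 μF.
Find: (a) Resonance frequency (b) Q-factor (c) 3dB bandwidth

Step 1 — Resonance condition Im(Z)=0 gives ω₀ = 1/√(LC).
Step 2 — ω₀ = 1/√(0.0154·1e-06) = 8058 rad/s.
Step 3 — f₀ = ω₀/(2π) = 1283 Hz.
Step 4 — Series Q: Q = ω₀L/R = 8058·0.0154/25.3 = 4.905.
Step 5 — 3dB bandwidth: Δω = ω₀/Q = 1643 rad/s; BW = Δω/(2π) = 261.5 Hz.

(a) f₀ = 1283 Hz  (b) Q = 4.905  (c) BW = 261.5 Hz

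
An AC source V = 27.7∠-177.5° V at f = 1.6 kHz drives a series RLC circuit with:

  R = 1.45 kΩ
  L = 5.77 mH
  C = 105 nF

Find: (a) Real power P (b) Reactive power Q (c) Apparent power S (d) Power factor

Step 1 — Angular frequency: ω = 2π·f = 2π·1600 = 1.005e+04 rad/s.
Step 2 — Component impedances:
  R: Z = R = 1450 Ω
  L: Z = jωL = j·1.005e+04·0.00577 = 0 + j58.01 Ω
  C: Z = 1/(jωC) = -j/(ω·C) = 0 - j947.4 Ω
Step 3 — Series combination: Z_total = R + L + C = 1450 - j889.3 Ω = 1701∠-31.5° Ω.
Step 4 — Source phasor: V = 27.7∠-177.5° V = -27.67 - j1.208 V.
Step 5 — Current: I = V / Z = -0.0135 - j0.009111 A = 0.01628∠-146.0° A.
Step 6 — Complex power: S = V·I* = 0.3845 - j0.2358 VA.
Step 7 — Real power: P = Re(S) = 0.3845 W.
Step 8 — Reactive power: Q = Im(S) = -0.2358 VAR.
Step 9 — Apparent power: |S| = 0.4511 VA.
Step 10 — Power factor: PF = P/|S| = 0.8524 (leading).

(a) P = 0.3845 W  (b) Q = -0.2358 VAR  (c) S = 0.4511 VA  (d) PF = 0.8524 (leading)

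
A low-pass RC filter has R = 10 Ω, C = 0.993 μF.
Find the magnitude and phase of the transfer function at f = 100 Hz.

Step 1 — Angular frequency: ω = 2π·100 = 628.3 rad/s.
Step 2 — Transfer function: H(jω) = 1/(1 + jωRC).
Step 3 — Denominator: 1 + jωRC = 1 + j·628.3·10·9.93e-07 = 1 + j0.006239.
Step 4 — H = 1 - j0.006239.
Step 5 — Magnitude: |H| = 1 (-0.0 dB); phase: φ = -0.4°.

|H| = 1 (-0.0 dB), φ = -0.4°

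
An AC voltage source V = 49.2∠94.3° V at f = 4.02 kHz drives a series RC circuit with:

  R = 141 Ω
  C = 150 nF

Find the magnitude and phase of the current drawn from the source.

Step 1 — Angular frequency: ω = 2π·f = 2π·4020 = 2.526e+04 rad/s.
Step 2 — Component impedances:
  R: Z = R = 141 Ω
  C: Z = 1/(jωC) = -j/(ω·C) = 0 - j263.9 Ω
Step 3 — Series combination: Z_total = R + C = 141 - j263.9 Ω = 299.2∠-61.9° Ω.
Step 4 — Source phasor: V = 49.2∠94.3° V = -3.689 + j49.06 V.
Step 5 — Ohm's law: I = V / Z_total = (-3.689 + j49.06) / (141 - j263.9) = -0.1504 + j0.06638 A.
Step 6 — Convert to polar: |I| = 0.1644 A, ∠I = 156.2°.

I = 0.1644∠156.2° A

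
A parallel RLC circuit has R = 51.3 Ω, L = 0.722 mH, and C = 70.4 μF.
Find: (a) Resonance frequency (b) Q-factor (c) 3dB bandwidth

Step 1 — Resonance: ω₀ = 1/√(LC) = 1/√(0.000722·7.04e-05) = 4436 rad/s.
Step 2 — f₀ = ω₀/(2π) = 705.9 Hz.
Step 3 — Parallel Q: Q = R/(ω₀L) = 51.3/(4436·0.000722) = 16.02.
Step 4 — Bandwidth: Δω = ω₀/Q = 276.9 rad/s; BW = Δω/(2π) = 44.07 Hz.

(a) f₀ = 705.9 Hz  (b) Q = 16.02  (c) BW = 44.07 Hz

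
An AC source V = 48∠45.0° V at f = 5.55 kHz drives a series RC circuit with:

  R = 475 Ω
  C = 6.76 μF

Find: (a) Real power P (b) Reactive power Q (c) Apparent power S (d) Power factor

Step 1 — Angular frequency: ω = 2π·f = 2π·5550 = 3.487e+04 rad/s.
Step 2 — Component impedances:
  R: Z = R = 475 Ω
  C: Z = 1/(jωC) = -j/(ω·C) = 0 - j4.242 Ω
Step 3 — Series combination: Z_total = R + C = 475 - j4.242 Ω = 475∠-0.5° Ω.
Step 4 — Source phasor: V = 48∠45.0° V = 33.94 + j33.94 V.
Step 5 — Current: I = V / Z = 0.07081 + j0.07209 A = 0.101∠45.5° A.
Step 6 — Complex power: S = V·I* = 4.85 - j0.04332 VA.
Step 7 — Real power: P = Re(S) = 4.85 W.
Step 8 — Reactive power: Q = Im(S) = -0.04332 VAR.
Step 9 — Apparent power: |S| = 4.85 VA.
Step 10 — Power factor: PF = P/|S| = 1 (leading).

(a) P = 4.85 W  (b) Q = -0.04332 VAR  (c) S = 4.85 VA  (d) PF = 1 (leading)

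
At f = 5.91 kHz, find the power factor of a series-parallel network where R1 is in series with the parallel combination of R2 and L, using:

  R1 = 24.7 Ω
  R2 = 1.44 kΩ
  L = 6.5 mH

Step 1 — Angular frequency: ω = 2π·f = 2π·5910 = 3.713e+04 rad/s.
Step 2 — Component impedances:
  R1: Z = R = 24.7 Ω
  R2: Z = R = 1440 Ω
  L: Z = jωL = j·3.713e+04·0.0065 = 0 + j241.4 Ω
Step 3 — Parallel branch: R2 || L = 1/(1/R2 + 1/L) = 39.35 + j234.8 Ω.
Step 4 — Series with R1: Z_total = R1 + (R2 || L) = 64.05 + j234.8 Ω = 243.4∠74.7° Ω.
Step 5 — Power factor: PF = cos(φ) = Re(Z)/|Z| = 64.052/243.35 = 0.2632.
Step 6 — Type: Im(Z) = 234.8 ⇒ lagging (phase φ = 74.7°).

PF = 0.2632 (lagging, φ = 74.7°)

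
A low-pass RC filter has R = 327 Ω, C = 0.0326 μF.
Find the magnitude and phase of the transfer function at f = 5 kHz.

Step 1 — Angular frequency: ω = 2π·5000 = 3.142e+04 rad/s.
Step 2 — Transfer function: H(jω) = 1/(1 + jωRC).
Step 3 — Denominator: 1 + jωRC = 1 + j·3.142e+04·327·3.26e-08 = 1 + j0.3349.
Step 4 — H = 0.8992 - j0.3011.
Step 5 — Magnitude: |H| = 0.9482 (-0.5 dB); phase: φ = -18.5°.

|H| = 0.9482 (-0.5 dB), φ = -18.5°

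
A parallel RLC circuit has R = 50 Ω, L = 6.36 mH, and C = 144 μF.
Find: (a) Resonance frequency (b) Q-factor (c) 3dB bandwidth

Step 1 — Resonance: ω₀ = 1/√(LC) = 1/√(0.00636·0.000144) = 1045 rad/s.
Step 2 — f₀ = ω₀/(2π) = 166.3 Hz.
Step 3 — Parallel Q: Q = R/(ω₀L) = 50/(1045·0.00636) = 7.524.
Step 4 — Bandwidth: Δω = ω₀/Q = 138.9 rad/s; BW = Δω/(2π) = 22.1 Hz.

(a) f₀ = 166.3 Hz  (b) Q = 7.524  (c) BW = 22.1 Hz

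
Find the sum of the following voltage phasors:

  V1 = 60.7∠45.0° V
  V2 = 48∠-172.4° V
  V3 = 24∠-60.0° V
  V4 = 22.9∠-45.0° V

Step 1 — Convert each phasor to rectangular form:
  V1 = 60.7·(cos(45.0°) + j·sin(45.0°)) = 42.92 + j42.92 V
  V2 = 48·(cos(-172.4°) + j·sin(-172.4°)) = -47.58 - j6.348 V
  V3 = 24·(cos(-60.0°) + j·sin(-60.0°)) = 12 - j20.78 V
  V4 = 22.9·(cos(-45.0°) + j·sin(-45.0°)) = 16.19 - j16.19 V
Step 2 — Sum components: V_total = 23.54 - j0.4043 V.
Step 3 — Convert to polar: |V_total| = 23.54 V, ∠V_total = -1.0°.

V_total = 23.54∠-1.0° V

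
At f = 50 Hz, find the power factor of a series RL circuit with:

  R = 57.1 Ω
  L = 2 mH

Step 1 — Angular frequency: ω = 2π·f = 2π·50 = 314.2 rad/s.
Step 2 — Component impedances:
  R: Z = R = 57.1 Ω
  L: Z = jωL = j·314.2·0.002 = 0 + j0.6283 Ω
Step 3 — Series combination: Z_total = R + L = 57.1 + j0.6283 Ω = 57.1∠0.6° Ω.
Step 4 — Power factor: PF = cos(φ) = Re(Z)/|Z| = 57.1/57.103 = 0.9999.
Step 5 — Type: Im(Z) = 0.6283 ⇒ lagging (phase φ = 0.6°).

PF = 0.9999 (lagging, φ = 0.6°)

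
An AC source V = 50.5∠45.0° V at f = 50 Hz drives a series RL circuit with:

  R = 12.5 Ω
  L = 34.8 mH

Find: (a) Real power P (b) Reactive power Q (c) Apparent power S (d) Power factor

Step 1 — Angular frequency: ω = 2π·f = 2π·50 = 314.2 rad/s.
Step 2 — Component impedances:
  R: Z = R = 12.5 Ω
  L: Z = jωL = j·314.2·0.0348 = 0 + j10.93 Ω
Step 3 — Series combination: Z_total = R + L = 12.5 + j10.93 Ω = 16.61∠41.2° Ω.
Step 4 — Source phasor: V = 50.5∠45.0° V = 35.71 + j35.71 V.
Step 5 — Current: I = V / Z = 3.034 + j0.2029 A = 3.041∠3.8° A.
Step 6 — Complex power: S = V·I* = 115.6 + j101.1 VA.
Step 7 — Real power: P = Re(S) = 115.6 W.
Step 8 — Reactive power: Q = Im(S) = 101.1 VAR.
Step 9 — Apparent power: |S| = 153.6 VA.
Step 10 — Power factor: PF = P/|S| = 0.7527 (lagging).

(a) P = 115.6 W  (b) Q = 101.1 VAR  (c) S = 153.6 VA  (d) PF = 0.7527 (lagging)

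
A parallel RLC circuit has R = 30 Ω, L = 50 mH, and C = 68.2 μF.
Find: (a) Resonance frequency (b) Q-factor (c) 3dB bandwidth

Step 1 — Resonance: ω₀ = 1/√(LC) = 1/√(0.05·6.82e-05) = 541.5 rad/s.
Step 2 — f₀ = ω₀/(2π) = 86.19 Hz.
Step 3 — Parallel Q: Q = R/(ω₀L) = 30/(541.5·0.05) = 1.108.
Step 4 — Bandwidth: Δω = ω₀/Q = 488.8 rad/s; BW = Δω/(2π) = 77.79 Hz.

(a) f₀ = 86.19 Hz  (b) Q = 1.108  (c) BW = 77.79 Hz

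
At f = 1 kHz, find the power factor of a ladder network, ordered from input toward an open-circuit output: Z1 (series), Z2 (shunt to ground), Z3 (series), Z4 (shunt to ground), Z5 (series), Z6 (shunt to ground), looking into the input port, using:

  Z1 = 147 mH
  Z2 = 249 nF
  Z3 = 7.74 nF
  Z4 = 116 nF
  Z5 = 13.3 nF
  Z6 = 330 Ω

Step 1 — Angular frequency: ω = 2π·f = 2π·1000 = 6283 rad/s.
Step 2 — Component impedances:
  Z1: Z = jωL = j·6283·0.147 = 0 + j923.6 Ω
  Z2: Z = 1/(jωC) = -j/(ω·C) = 0 - j639.2 Ω
  Z3: Z = 1/(jωC) = -j/(ω·C) = 0 - j2.056e+04 Ω
  Z4: Z = 1/(jωC) = -j/(ω·C) = 0 - j1372 Ω
  Z5: Z = 1/(jωC) = -j/(ω·C) = 0 - j1.197e+04 Ω
  Z6: Z = R = 330 Ω
Step 3 — Ladder network (open output): work backward from the far end, alternating series and parallel combinations. Z_in = 0.002833 + j302.7 Ω = 302.7∠90.0° Ω.
Step 4 — Power factor: PF = cos(φ) = Re(Z)/|Z| = 0.0028329/302.66 = 9.36e-06.
Step 5 — Type: Im(Z) = 302.7 ⇒ lagging (phase φ = 90.0°).

PF = 9.36e-06 (lagging, φ = 90.0°)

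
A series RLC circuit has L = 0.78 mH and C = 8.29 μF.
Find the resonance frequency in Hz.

Step 1 — Resonance condition Im(Z)=0 gives ω₀ = 1/√(LC).
Step 2 — ω₀ = 1/√(0.00078·8.29e-06) = 1.244e+04 rad/s.
Step 3 — f₀ = ω₀/(2π) = 1979 Hz.

f₀ = 1979 Hz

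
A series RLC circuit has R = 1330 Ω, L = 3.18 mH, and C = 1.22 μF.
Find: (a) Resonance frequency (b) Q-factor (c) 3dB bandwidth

Step 1 — Resonance: ω₀ = 1/√(LC) = 1/√(0.00318·1.22e-06) = 1.605e+04 rad/s.
Step 2 — f₀ = ω₀/(2π) = 2555 Hz.
Step 3 — Series Q: Q = ω₀L/R = 1.605e+04·0.00318/1330 = 0.03839.
Step 4 — Bandwidth: Δω = ω₀/Q = 4.182e+05 rad/s; BW = Δω/(2π) = 6.656e+04 Hz.

(a) f₀ = 2555 Hz  (b) Q = 0.03839  (c) BW = 6.656e+04 Hz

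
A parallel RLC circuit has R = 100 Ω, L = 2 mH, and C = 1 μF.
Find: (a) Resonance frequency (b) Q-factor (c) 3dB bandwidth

Step 1 — Resonance: ω₀ = 1/√(LC) = 1/√(0.002·1e-06) = 2.236e+04 rad/s.
Step 2 — f₀ = ω₀/(2π) = 3559 Hz.
Step 3 — Parallel Q: Q = R/(ω₀L) = 100/(2.236e+04·0.002) = 2.236.
Step 4 — Bandwidth: Δω = ω₀/Q = 1e+04 rad/s; BW = Δω/(2π) = 1592 Hz.

(a) f₀ = 3559 Hz  (b) Q = 2.236  (c) BW = 1592 Hz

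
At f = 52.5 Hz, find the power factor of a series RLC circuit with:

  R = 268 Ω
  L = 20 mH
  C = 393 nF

Step 1 — Angular frequency: ω = 2π·f = 2π·52.5 = 329.9 rad/s.
Step 2 — Component impedances:
  R: Z = R = 268 Ω
  L: Z = jωL = j·329.9·0.02 = 0 + j6.597 Ω
  C: Z = 1/(jωC) = -j/(ω·C) = 0 - j7714 Ω
Step 3 — Series combination: Z_total = R + L + C = 268 - j7707 Ω = 7712∠-88.0° Ω.
Step 4 — Power factor: PF = cos(φ) = Re(Z)/|Z| = 268/7712 = 0.03475.
Step 5 — Type: Im(Z) = -7707 ⇒ leading (phase φ = -88.0°).

PF = 0.03475 (leading, φ = -88.0°)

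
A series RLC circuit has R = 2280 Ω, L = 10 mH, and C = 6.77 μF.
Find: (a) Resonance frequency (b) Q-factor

Step 1 — Resonance condition Im(Z)=0 gives ω₀ = 1/√(LC).
Step 2 — ω₀ = 1/√(0.01·6.77e-06) = 3843 rad/s.
Step 3 — f₀ = ω₀/(2π) = 611.7 Hz.
Step 4 — Series Q: Q = ω₀L/R = 3843·0.01/2280 = 0.01686.

(a) f₀ = 611.7 Hz  (b) Q = 0.01686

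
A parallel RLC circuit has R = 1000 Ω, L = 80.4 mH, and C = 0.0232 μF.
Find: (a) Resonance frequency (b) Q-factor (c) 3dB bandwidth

Step 1 — Resonance: ω₀ = 1/√(LC) = 1/√(0.0804·2.32e-08) = 2.315e+04 rad/s.
Step 2 — f₀ = ω₀/(2π) = 3685 Hz.
Step 3 — Parallel Q: Q = R/(ω₀L) = 1000/(2.315e+04·0.0804) = 0.5372.
Step 4 — Bandwidth: Δω = ω₀/Q = 4.31e+04 rad/s; BW = Δω/(2π) = 6860 Hz.

(a) f₀ = 3685 Hz  (b) Q = 0.5372  (c) BW = 6860 Hz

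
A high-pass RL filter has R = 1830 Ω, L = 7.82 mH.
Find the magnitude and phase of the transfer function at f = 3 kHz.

Step 1 — Angular frequency: ω = 2π·3000 = 1.885e+04 rad/s.
Step 2 — Transfer function: H(jω) = jωL/(R + jωL).
Step 3 — Numerator jωL = j·147.4; denominator R + jωL = 1830 + j147.4.
Step 4 — H = 0.006446 + j0.08003.
Step 5 — Magnitude: |H| = 0.08029 (-21.9 dB); phase: φ = 85.4°.

|H| = 0.08029 (-21.9 dB), φ = 85.4°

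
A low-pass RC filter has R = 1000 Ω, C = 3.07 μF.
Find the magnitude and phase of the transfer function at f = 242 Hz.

Step 1 — Angular frequency: ω = 2π·242 = 1521 rad/s.
Step 2 — Transfer function: H(jω) = 1/(1 + jωRC).
Step 3 — Denominator: 1 + jωRC = 1 + j·1521·1000·3.07e-06 = 1 + j4.668.
Step 4 — H = 0.04388 - j0.2048.
Step 5 — Magnitude: |H| = 0.2095 (-13.6 dB); phase: φ = -77.9°.

|H| = 0.2095 (-13.6 dB), φ = -77.9°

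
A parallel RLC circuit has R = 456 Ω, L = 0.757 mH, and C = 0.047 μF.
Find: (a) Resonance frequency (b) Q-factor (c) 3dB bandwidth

Step 1 — Resonance: ω₀ = 1/√(LC) = 1/√(0.000757·4.7e-08) = 1.676e+05 rad/s.
Step 2 — f₀ = ω₀/(2π) = 2.668e+04 Hz.
Step 3 — Parallel Q: Q = R/(ω₀L) = 456/(1.676e+05·0.000757) = 3.593.
Step 4 — Bandwidth: Δω = ω₀/Q = 4.666e+04 rad/s; BW = Δω/(2π) = 7426 Hz.

(a) f₀ = 2.668e+04 Hz  (b) Q = 3.593  (c) BW = 7426 Hz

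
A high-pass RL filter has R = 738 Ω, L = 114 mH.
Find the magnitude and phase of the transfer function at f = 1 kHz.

Step 1 — Angular frequency: ω = 2π·1000 = 6283 rad/s.
Step 2 — Transfer function: H(jω) = jωL/(R + jωL).
Step 3 — Numerator jωL = j·716.3; denominator R + jωL = 738 + j716.3.
Step 4 — H = 0.4851 + j0.4998.
Step 5 — Magnitude: |H| = 0.6965 (-3.1 dB); phase: φ = 45.9°.

|H| = 0.6965 (-3.1 dB), φ = 45.9°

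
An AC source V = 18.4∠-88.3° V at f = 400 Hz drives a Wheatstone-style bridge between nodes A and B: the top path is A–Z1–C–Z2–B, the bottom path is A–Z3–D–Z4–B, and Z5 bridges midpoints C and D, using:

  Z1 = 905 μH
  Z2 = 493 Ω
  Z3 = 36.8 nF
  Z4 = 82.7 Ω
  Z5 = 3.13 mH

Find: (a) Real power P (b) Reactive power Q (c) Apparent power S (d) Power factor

Step 1 — Angular frequency: ω = 2π·f = 2π·400 = 2513 rad/s.
Step 2 — Component impedances:
  Z1: Z = jωL = j·2513·0.000905 = 0 + j2.275 Ω
  Z2: Z = R = 493 Ω
  Z3: Z = 1/(jωC) = -j/(ω·C) = 0 - j1.081e+04 Ω
  Z4: Z = R = 82.7 Ω
  Z5: Z = jωL = j·2513·0.00313 = 0 + j7.867 Ω
Step 3 — Bridge requires nodal analysis (the Z5 bridge couples midpoints C and D, so the two paths cannot be reduced to a simple series/parallel combination). Setting node B to ground and injecting 1 A at node A, the 3-node admittance system at A, C, D solves to V_A = Z_AB = 70.9 + j8.05 Ω = 71.35∠6.5° Ω.
Step 4 — Source phasor: V = 18.4∠-88.3° V = 0.5459 - j18.39 V.
Step 5 — Current: I = V / Z = -0.02148 - j0.257 A = 0.2579∠-94.8° A.
Step 6 — Complex power: S = V·I* = 4.714 + j0.5353 VA.
Step 7 — Real power: P = Re(S) = 4.714 W.
Step 8 — Reactive power: Q = Im(S) = 0.5353 VAR.
Step 9 — Apparent power: |S| = 4.745 VA.
Step 10 — Power factor: PF = P/|S| = 0.9936 (lagging).

(a) P = 4.714 W  (b) Q = 0.5353 VAR  (c) S = 4.745 VA  (d) PF = 0.9936 (lagging)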